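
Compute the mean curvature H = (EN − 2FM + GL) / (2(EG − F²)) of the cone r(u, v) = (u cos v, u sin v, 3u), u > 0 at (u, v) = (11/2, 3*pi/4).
H = 3*sqrt(10)/110

With E = 10, F = 0, G = u^2, L = 0, M = 0, N = 3*sqrt(10)*u^2/(10*Abs(u)), assemble
  H = (EN − 2FM + GL) / (2(EG − F²)) = 3*sqrt(10)/(20*Abs(u)).
At (u, v) = (11/2, 3*pi/4): H = 3*sqrt(10)/110.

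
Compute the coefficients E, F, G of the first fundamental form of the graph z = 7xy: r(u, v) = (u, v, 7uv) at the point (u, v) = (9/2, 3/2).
E = 445/4;  F = 1323/4;  G = 3973/4

Partials: r_u = (1, 0, 7*v), r_v = (0, 1, 7*u). As functions of (u, v):
  E = r_u · r_u = 49*v^2 + 1,
  F = r_u · r_v = 49*u*v,
  G = r_v · r_v = 49*u^2 + 1.
Evaluating at (u, v) = (9/2, 3/2): E = 445/4, F = 1323/4, G = 3973/4.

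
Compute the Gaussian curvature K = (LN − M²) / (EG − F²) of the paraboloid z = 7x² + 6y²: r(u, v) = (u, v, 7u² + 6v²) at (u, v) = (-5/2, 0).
K = 42/375769

Coefficients of the first fundamental form: E = 196*u^2 + 1, F = 168*u*v, G = 144*v^2 + 1.
Coefficients of the second fundamental form: L = 14/sqrt(196*u^2 + 144*v^2 + 1), M = 0, N = 12/sqrt(196*u^2 + 144*v^2 + 1).
Assemble K = (LN − M²)/(EG − F²) = 168/(38416*u^4 + 56448*u^2*v^2 + 392*u^2 + 20736*v^4 + 288*v^2 + 1). At (u, v) = (-5/2, 0): K = 42/375769.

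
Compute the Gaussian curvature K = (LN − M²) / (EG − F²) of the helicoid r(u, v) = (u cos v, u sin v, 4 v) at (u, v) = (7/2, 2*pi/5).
K = -256/12769

Coefficients of the first fundamental form: E = 1, F = 0, G = u^2 + 16.
Coefficients of the second fundamental form: L = 0, M = -4/sqrt(u^2 + 16), N = 0.
Assemble K = (LN − M²)/(EG − F²) = -16/(u^2 + 16)^2. At (u, v) = (7/2, 2*pi/5): K = -256/12769.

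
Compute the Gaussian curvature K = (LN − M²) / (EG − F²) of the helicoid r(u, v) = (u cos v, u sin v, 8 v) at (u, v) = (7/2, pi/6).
K = -1024/93025

Coefficients of the first fundamental form: E = 1, F = 0, G = u^2 + 64.
Coefficients of the second fundamental form: L = 0, M = -8/sqrt(u^2 + 64), N = 0.
Assemble K = (LN − M²)/(EG − F²) = -64/(u^2 + 64)^2. At (u, v) = (7/2, pi/6): K = -1024/93025.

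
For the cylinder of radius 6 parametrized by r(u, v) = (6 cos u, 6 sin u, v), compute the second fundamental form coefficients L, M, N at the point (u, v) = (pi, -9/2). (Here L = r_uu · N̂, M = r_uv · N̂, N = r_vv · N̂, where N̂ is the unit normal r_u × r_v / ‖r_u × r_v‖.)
L = -6;  M = 0;  N = 0

Compute the unit normal N̂(u, v) = (cos(u), sin(u), 0), and the second partials r_uu, r_uv, r_vv. Take dot products:
  L(u, v) = r_uu · N̂ = -6,
  M(u, v) = r_uv · N̂ = 0,
  N(u, v) = r_vv · N̂ = 0.
Evaluating at (u, v) = (pi, -9/2):
  L = -6, M = 0, N = 0.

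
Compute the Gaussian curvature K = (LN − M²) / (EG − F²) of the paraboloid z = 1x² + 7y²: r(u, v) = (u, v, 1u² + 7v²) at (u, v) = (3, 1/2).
K = 7/1849

Coefficients of the first fundamental form: E = 4*u^2 + 1, F = 28*u*v, G = 196*v^2 + 1.
Coefficients of the second fundamental form: L = 2/sqrt(4*u^2 + 196*v^2 + 1), M = 0, N = 14/sqrt(4*u^2 + 196*v^2 + 1).
Assemble K = (LN − M²)/(EG − F²) = 28/(16*u^4 + 1568*u^2*v^2 + 8*u^2 + 38416*v^4 + 392*v^2 + 1). At (u, v) = (3, 1/2): K = 7/1849.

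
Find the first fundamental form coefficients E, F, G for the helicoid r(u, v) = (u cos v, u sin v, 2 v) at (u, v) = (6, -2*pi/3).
E = 1;  F = 0;  G = 40

Partials: r_u = (cos(v), sin(v), 0), r_v = (-u*sin(v), u*cos(v), 2). As functions of (u, v):
  E = r_u · r_u = 1,
  F = r_u · r_v = 0,
  G = r_v · r_v = u^2 + 4.
Evaluating at (u, v) = (6, -2*pi/3): E = 1, F = 0, G = 40.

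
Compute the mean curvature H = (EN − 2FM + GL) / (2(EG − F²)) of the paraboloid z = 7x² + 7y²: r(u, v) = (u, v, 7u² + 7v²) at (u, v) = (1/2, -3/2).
H = 3444*sqrt(491)/241081

With E = 196*u^2 + 1, F = 196*u*v, G = 196*v^2 + 1, L = 14/sqrt(196*u^2 + 196*v^2 + 1), M = 0, N = 14/sqrt(196*u^2 + 196*v^2 + 1), assemble
  H = (EN − 2FM + GL) / (2(EG − F²)) = 14*(98*u^2 + 98*v^2 + 1)/(196*u^2 + 196*v^2 + 1)^(3/2).
At (u, v) = (1/2, -3/2): H = 3444*sqrt(491)/241081.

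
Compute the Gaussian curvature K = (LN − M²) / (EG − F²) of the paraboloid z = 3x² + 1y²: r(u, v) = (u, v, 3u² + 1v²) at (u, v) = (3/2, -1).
K = 3/1849

Coefficients of the first fundamental form: E = 36*u^2 + 1, F = 12*u*v, G = 4*v^2 + 1.
Coefficients of the second fundamental form: L = 6/sqrt(36*u^2 + 4*v^2 + 1), M = 0, N = 2/sqrt(36*u^2 + 4*v^2 + 1).
Assemble K = (LN − M²)/(EG − F²) = 12/(1296*u^4 + 288*u^2*v^2 + 72*u^2 + 16*v^4 + 8*v^2 + 1). At (u, v) = (3/2, -1): K = 3/1849.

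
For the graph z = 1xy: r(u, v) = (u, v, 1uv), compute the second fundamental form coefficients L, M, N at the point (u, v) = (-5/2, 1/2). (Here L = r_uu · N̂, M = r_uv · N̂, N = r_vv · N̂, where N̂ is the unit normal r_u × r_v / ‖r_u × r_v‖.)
L = 0;  M = sqrt(30)/15;  N = 0

Compute the unit normal N̂(u, v) = (-v/sqrt(u^2 + v^2 + 1), -u/sqrt(u^2 + v^2 + 1), 1/sqrt(u^2 + v^2 + 1)), and the second partials r_uu, r_uv, r_vv. Take dot products:
  L(u, v) = r_uu · N̂ = 0,
  M(u, v) = r_uv · N̂ = 1/sqrt(u^2 + v^2 + 1),
  N(u, v) = r_vv · N̂ = 0.
Evaluating at (u, v) = (-5/2, 1/2):
  L = 0, M = sqrt(30)/15, N = 0.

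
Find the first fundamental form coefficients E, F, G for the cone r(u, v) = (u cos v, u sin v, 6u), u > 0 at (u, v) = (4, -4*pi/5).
E = 37;  F = 0;  G = 16

Partials: r_u = (cos(v), sin(v), 6), r_v = (-u*sin(v), u*cos(v), 0). As functions of (u, v):
  E = r_u · r_u = 37,
  F = r_u · r_v = 0,
  G = r_v · r_v = u^2.
Evaluating at (u, v) = (4, -4*pi/5): E = 37, F = 0, G = 16.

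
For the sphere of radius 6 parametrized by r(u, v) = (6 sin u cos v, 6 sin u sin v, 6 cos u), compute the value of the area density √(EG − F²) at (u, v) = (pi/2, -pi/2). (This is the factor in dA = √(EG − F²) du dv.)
√(EG − F²)|_{(pi/2, -pi/2)} = 36

E = 36, F = 0, G = 36*sin(u)^2, so EG − F² = 1296*sin(u)^2. Taking the positive square root: √(EG − F²) = 36*Abs(sin(u)). At (u, v) = (pi/2, -pi/2): 36.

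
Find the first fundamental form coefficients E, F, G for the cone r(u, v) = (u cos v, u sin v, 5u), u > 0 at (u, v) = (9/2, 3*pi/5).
E = 26;  F = 0;  G = 81/4

Partials: r_u = (cos(v), sin(v), 5), r_v = (-u*sin(v), u*cos(v), 0). As functions of (u, v):
  E = r_u · r_u = 26,
  F = r_u · r_v = 0,
  G = r_v · r_v = u^2.
Evaluating at (u, v) = (9/2, 3*pi/5): E = 26, F = 0, G = 81/4.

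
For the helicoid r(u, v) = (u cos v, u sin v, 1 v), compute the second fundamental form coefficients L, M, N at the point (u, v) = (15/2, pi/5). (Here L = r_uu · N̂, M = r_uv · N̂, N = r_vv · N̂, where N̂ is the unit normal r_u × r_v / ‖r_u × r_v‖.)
L = 0;  M = -2*sqrt(229)/229;  N = 0

Compute the unit normal N̂(u, v) = (sin(v)/sqrt(u^2 + 1), -cos(v)/sqrt(u^2 + 1), u/sqrt(u^2 + 1)), and the second partials r_uu, r_uv, r_vv. Take dot products:
  L(u, v) = r_uu · N̂ = 0,
  M(u, v) = r_uv · N̂ = -1/sqrt(u^2 + 1),
  N(u, v) = r_vv · N̂ = 0.
Evaluating at (u, v) = (15/2, pi/5):
  L = 0, M = -2*sqrt(229)/229, N = 0.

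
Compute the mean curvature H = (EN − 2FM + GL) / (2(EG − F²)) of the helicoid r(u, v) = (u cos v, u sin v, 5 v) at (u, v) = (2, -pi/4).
H = 0

With E = 1, F = 0, G = u^2 + 25, L = 0, M = -5/sqrt(u^2 + 25), N = 0, assemble
  H = (EN − 2FM + GL) / (2(EG − F²)) = 0.
At (u, v) = (2, -pi/4): H = 0.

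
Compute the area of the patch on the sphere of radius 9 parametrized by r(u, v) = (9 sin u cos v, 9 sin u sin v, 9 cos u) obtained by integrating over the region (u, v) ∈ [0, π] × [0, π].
Area = 162*pi

Area = ∫∫ √(EG − F²) du dv with √(EG − F²) = 81*Abs(sin(u)). Integrating over [0, π] × [0, π] gives 162*pi.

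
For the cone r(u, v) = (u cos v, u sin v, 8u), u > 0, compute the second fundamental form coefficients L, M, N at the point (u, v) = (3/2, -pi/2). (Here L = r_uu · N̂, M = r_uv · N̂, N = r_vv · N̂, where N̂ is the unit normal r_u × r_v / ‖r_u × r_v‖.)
L = 0;  M = 0;  N = 12*sqrt(65)/65

Compute the unit normal N̂(u, v) = (-8*sqrt(65)*u*cos(v)/(65*Abs(u)), -8*sqrt(65)*u*sin(v)/(65*Abs(u)), sqrt(65)*u/(65*Abs(u))), and the second partials r_uu, r_uv, r_vv. Take dot products:
  L(u, v) = r_uu · N̂ = 0,
  M(u, v) = r_uv · N̂ = 0,
  N(u, v) = r_vv · N̂ = 8*sqrt(65)*u^2/(65*Abs(u)).
Evaluating at (u, v) = (3/2, -pi/2):
  L = 0, M = 0, N = 12*sqrt(65)/65.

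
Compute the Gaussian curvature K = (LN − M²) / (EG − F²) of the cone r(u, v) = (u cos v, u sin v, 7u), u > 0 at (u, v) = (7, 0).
K = 0

Coefficients of the first fundamental form: E = 50, F = 0, G = u^2.
Coefficients of the second fundamental form: L = 0, M = 0, N = 7*sqrt(2)*u^2/(10*Abs(u)).
Assemble K = (LN − M²)/(EG − F²) = 0. At (u, v) = (7, 0): K = 0.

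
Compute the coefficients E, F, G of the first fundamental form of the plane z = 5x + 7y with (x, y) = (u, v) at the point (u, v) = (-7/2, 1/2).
E = 26;  F = 35;  G = 50

Partials: r_u = (1, 0, 5), r_v = (0, 1, 7). As functions of (u, v):
  E = r_u · r_u = 26,
  F = r_u · r_v = 35,
  G = r_v · r_v = 50.
Evaluating at (u, v) = (-7/2, 1/2): E = 26, F = 35, G = 50.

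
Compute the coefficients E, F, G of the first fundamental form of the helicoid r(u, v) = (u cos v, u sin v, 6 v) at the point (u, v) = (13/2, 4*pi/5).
E = 1;  F = 0;  G = 313/4

Partials: r_u = (cos(v), sin(v), 0), r_v = (-u*sin(v), u*cos(v), 6). As functions of (u, v):
  E = r_u · r_u = 1,
  F = r_u · r_v = 0,
  G = r_v · r_v = u^2 + 36.
Evaluating at (u, v) = (13/2, 4*pi/5): E = 1, F = 0, G = 313/4.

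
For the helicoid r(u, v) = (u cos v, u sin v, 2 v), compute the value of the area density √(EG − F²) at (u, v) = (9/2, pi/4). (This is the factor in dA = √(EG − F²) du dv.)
√(EG − F²)|_{(9/2, pi/4)} = sqrt(97)/2

E = 1, F = 0, G = u^2 + 4, so EG − F² = u^2 + 4. Taking the positive square root: √(EG − F²) = sqrt(u^2 + 4). At (u, v) = (9/2, pi/4): sqrt(97)/2.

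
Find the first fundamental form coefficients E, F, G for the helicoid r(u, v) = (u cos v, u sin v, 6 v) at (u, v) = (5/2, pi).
E = 1;  F = 0;  G = 169/4

Partials: r_u = (cos(v), sin(v), 0), r_v = (-u*sin(v), u*cos(v), 6). As functions of (u, v):
  E = r_u · r_u = 1,
  F = r_u · r_v = 0,
  G = r_v · r_v = u^2 + 36.
Evaluating at (u, v) = (5/2, pi): E = 1, F = 0, G = 169/4.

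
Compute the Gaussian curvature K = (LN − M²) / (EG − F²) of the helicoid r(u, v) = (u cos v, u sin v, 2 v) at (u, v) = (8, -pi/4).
K = -1/1156

Coefficients of the first fundamental form: E = 1, F = 0, G = u^2 + 4.
Coefficients of the second fundamental form: L = 0, M = -2/sqrt(u^2 + 4), N = 0.
Assemble K = (LN − M²)/(EG − F²) = -4/(u^2 + 4)^2. At (u, v) = (8, -pi/4): K = -1/1156.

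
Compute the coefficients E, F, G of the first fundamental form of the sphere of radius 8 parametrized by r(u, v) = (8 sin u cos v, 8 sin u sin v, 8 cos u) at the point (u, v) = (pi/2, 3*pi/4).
E = 64;  F = 0;  G = 64

Partials: r_u = (8*cos(u)*cos(v), 8*sin(v)*cos(u), -8*sin(u)), r_v = (-8*sin(u)*sin(v), 8*sin(u)*cos(v), 0). As functions of (u, v):
  E = r_u · r_u = 64,
  F = r_u · r_v = 0,
  G = r_v · r_v = 64*sin(u)^2.
Evaluating at (u, v) = (pi/2, 3*pi/4): E = 64, F = 0, G = 64.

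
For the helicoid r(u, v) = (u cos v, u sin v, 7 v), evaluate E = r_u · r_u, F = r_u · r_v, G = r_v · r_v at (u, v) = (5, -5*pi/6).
E = 1;  F = 0;  G = 74

Partials: r_u = (cos(v), sin(v), 0), r_v = (-u*sin(v), u*cos(v), 7). As functions of (u, v):
  E = r_u · r_u = 1,
  F = r_u · r_v = 0,
  G = r_v · r_v = u^2 + 49.
Evaluating at (u, v) = (5, -5*pi/6): E = 1, F = 0, G = 74.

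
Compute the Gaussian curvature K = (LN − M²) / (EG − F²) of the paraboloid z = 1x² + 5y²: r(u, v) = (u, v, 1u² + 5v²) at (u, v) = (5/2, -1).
K = 5/3969

Coefficients of the first fundamental form: E = 4*u^2 + 1, F = 20*u*v, G = 100*v^2 + 1.
Coefficients of the second fundamental form: L = 2/sqrt(4*u^2 + 100*v^2 + 1), M = 0, N = 10/sqrt(4*u^2 + 100*v^2 + 1).
Assemble K = (LN − M²)/(EG − F²) = 20/(16*u^4 + 800*u^2*v^2 + 8*u^2 + 10000*v^4 + 200*v^2 + 1). At (u, v) = (5/2, -1): K = 5/3969.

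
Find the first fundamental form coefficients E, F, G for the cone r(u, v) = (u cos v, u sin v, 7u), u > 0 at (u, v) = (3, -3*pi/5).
E = 50;  F = 0;  G = 9

Partials: r_u = (cos(v), sin(v), 7), r_v = (-u*sin(v), u*cos(v), 0). As functions of (u, v):
  E = r_u · r_u = 50,
  F = r_u · r_v = 0,
  G = r_v · r_v = u^2.
Evaluating at (u, v) = (3, -3*pi/5): E = 50, F = 0, G = 9.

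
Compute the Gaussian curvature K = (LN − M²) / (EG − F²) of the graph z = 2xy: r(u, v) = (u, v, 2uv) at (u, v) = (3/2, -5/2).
K = -4/1225

Coefficients of the first fundamental form: E = 4*v^2 + 1, F = 4*u*v, G = 4*u^2 + 1.
Coefficients of the second fundamental form: L = 0, M = 2/sqrt(4*u^2 + 4*v^2 + 1), N = 0.
Assemble K = (LN − M²)/(EG − F²) = -4/(16*u^4 + 32*u^2*v^2 + 8*u^2 + 16*v^4 + 8*v^2 + 1). At (u, v) = (3/2, -5/2): K = -4/1225.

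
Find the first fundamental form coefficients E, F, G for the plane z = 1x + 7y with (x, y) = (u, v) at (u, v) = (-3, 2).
E = 2;  F = 7;  G = 50

Partials: r_u = (1, 0, 1), r_v = (0, 1, 7). As functions of (u, v):
  E = r_u · r_u = 2,
  F = r_u · r_v = 7,
  G = r_v · r_v = 50.
Evaluating at (u, v) = (-3, 2): E = 2, F = 7, G = 50.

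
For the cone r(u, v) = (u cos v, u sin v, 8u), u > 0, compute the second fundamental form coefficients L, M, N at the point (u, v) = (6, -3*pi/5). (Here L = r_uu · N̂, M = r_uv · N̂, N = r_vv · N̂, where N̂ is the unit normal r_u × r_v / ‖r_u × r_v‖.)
L = 0;  M = 0;  N = 48*sqrt(65)/65

Compute the unit normal N̂(u, v) = (-8*sqrt(65)*u*cos(v)/(65*Abs(u)), -8*sqrt(65)*u*sin(v)/(65*Abs(u)), sqrt(65)*u/(65*Abs(u))), and the second partials r_uu, r_uv, r_vv. Take dot products:
  L(u, v) = r_uu · N̂ = 0,
  M(u, v) = r_uv · N̂ = 0,
  N(u, v) = r_vv · N̂ = 8*sqrt(65)*u^2/(65*Abs(u)).
Evaluating at (u, v) = (6, -3*pi/5):
  L = 0, M = 0, N = 48*sqrt(65)/65.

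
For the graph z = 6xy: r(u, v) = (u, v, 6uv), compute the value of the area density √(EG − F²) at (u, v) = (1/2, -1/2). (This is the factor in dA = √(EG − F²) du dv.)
√(EG − F²)|_{(1/2, -1/2)} = sqrt(19)

E = 36*v^2 + 1, F = 36*u*v, G = 36*u^2 + 1, so EG − F² = 36*u^2 + 36*v^2 + 1. Taking the positive square root: √(EG − F²) = sqrt(36*u^2 + 36*v^2 + 1). At (u, v) = (1/2, -1/2): sqrt(19).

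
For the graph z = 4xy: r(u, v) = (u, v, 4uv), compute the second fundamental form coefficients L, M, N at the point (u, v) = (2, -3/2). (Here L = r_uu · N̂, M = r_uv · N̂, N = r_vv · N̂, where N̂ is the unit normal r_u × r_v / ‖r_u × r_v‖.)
L = 0;  M = 4*sqrt(101)/101;  N = 0

Compute the unit normal N̂(u, v) = (-4*v/sqrt(16*u^2 + 16*v^2 + 1), -4*u/sqrt(16*u^2 + 16*v^2 + 1), 1/sqrt(16*u^2 + 16*v^2 + 1)), and the second partials r_uu, r_uv, r_vv. Take dot products:
  L(u, v) = r_uu · N̂ = 0,
  M(u, v) = r_uv · N̂ = 4/sqrt(16*u^2 + 16*v^2 + 1),
  N(u, v) = r_vv · N̂ = 0.
Evaluating at (u, v) = (2, -3/2):
  L = 0, M = 4*sqrt(101)/101, N = 0.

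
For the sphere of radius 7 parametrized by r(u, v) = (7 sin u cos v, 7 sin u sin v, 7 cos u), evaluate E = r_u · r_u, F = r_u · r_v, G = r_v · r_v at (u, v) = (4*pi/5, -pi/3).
E = 49;  F = 0;  G = 245/8 - 49*sqrt(5)/8

Partials: r_u = (7*cos(u)*cos(v), 7*sin(v)*cos(u), -7*sin(u)), r_v = (-7*sin(u)*sin(v), 7*sin(u)*cos(v), 0). As functions of (u, v):
  E = r_u · r_u = 49,
  F = r_u · r_v = 0,
  G = r_v · r_v = 49*sin(u)^2.
Evaluating at (u, v) = (4*pi/5, -pi/3): E = 49, F = 0, G = 245/8 - 49*sqrt(5)/8.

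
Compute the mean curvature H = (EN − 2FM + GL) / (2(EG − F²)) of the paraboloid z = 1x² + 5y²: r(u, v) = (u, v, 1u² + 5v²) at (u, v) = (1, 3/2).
H = 251*sqrt(230)/52900

With E = 4*u^2 + 1, F = 20*u*v, G = 100*v^2 + 1, L = 2/sqrt(4*u^2 + 100*v^2 + 1), M = 0, N = 10/sqrt(4*u^2 + 100*v^2 + 1), assemble
  H = (EN − 2FM + GL) / (2(EG − F²)) = 2*(10*u^2 + 50*v^2 + 3)/(4*u^2 + 100*v^2 + 1)^(3/2).
At (u, v) = (1, 3/2): H = 251*sqrt(230)/52900.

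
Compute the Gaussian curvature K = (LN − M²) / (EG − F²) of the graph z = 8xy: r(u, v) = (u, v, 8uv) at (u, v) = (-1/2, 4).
K = -64/1083681

Coefficients of the first fundamental form: E = 64*v^2 + 1, F = 64*u*v, G = 64*u^2 + 1.
Coefficients of the second fundamental form: L = 0, M = 8/sqrt(64*u^2 + 64*v^2 + 1), N = 0.
Assemble K = (LN − M²)/(EG − F²) = -64/(4096*u^4 + 8192*u^2*v^2 + 128*u^2 + 4096*v^4 + 128*v^2 + 1). At (u, v) = (-1/2, 4): K = -64/1083681.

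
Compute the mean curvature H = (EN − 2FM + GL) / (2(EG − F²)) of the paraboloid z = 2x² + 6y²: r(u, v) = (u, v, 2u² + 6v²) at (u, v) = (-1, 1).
H = 8*sqrt(161)/529

With E = 16*u^2 + 1, F = 48*u*v, G = 144*v^2 + 1, L = 4/sqrt(16*u^2 + 144*v^2 + 1), M = 0, N = 12/sqrt(16*u^2 + 144*v^2 + 1), assemble
  H = (EN − 2FM + GL) / (2(EG − F²)) = 8*(12*u^2 + 36*v^2 + 1)/(16*u^2 + 144*v^2 + 1)^(3/2).
At (u, v) = (-1, 1): H = 8*sqrt(161)/529.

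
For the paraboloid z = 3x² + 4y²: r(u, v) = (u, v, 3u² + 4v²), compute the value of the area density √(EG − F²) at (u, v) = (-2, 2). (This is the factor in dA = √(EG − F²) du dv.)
√(EG − F²)|_{(-2, 2)} = sqrt(401)

E = 36*u^2 + 1, F = 48*u*v, G = 64*v^2 + 1, so EG − F² = 36*u^2 + 64*v^2 + 1. Taking the positive square root: √(EG − F²) = sqrt(36*u^2 + 64*v^2 + 1). At (u, v) = (-2, 2): sqrt(401).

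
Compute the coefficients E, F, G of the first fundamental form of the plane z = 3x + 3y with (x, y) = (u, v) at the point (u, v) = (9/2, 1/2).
E = 10;  F = 9;  G = 10

Partials: r_u = (1, 0, 3), r_v = (0, 1, 3). As functions of (u, v):
  E = r_u · r_u = 10,
  F = r_u · r_v = 9,
  G = r_v · r_v = 10.
Evaluating at (u, v) = (9/2, 1/2): E = 10, F = 9, G = 10.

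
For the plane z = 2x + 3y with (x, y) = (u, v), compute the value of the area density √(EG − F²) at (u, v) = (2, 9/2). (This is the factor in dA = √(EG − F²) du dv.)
√(EG − F²)|_{(2, 9/2)} = sqrt(14)

E = 5, F = 6, G = 10, so EG − F² = 14. Taking the positive square root: √(EG − F²) = sqrt(14). At (u, v) = (2, 9/2): sqrt(14).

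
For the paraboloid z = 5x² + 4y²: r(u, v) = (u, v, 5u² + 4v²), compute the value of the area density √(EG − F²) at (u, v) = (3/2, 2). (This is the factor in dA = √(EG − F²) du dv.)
√(EG − F²)|_{(3/2, 2)} = sqrt(482)

E = 100*u^2 + 1, F = 80*u*v, G = 64*v^2 + 1, so EG − F² = 100*u^2 + 64*v^2 + 1. Taking the positive square root: √(EG − F²) = sqrt(100*u^2 + 64*v^2 + 1). At (u, v) = (3/2, 2): sqrt(482).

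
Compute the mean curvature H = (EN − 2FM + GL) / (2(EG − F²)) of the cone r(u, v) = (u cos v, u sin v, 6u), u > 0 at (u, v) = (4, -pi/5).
H = 3*sqrt(37)/148

With E = 37, F = 0, G = u^2, L = 0, M = 0, N = 6*sqrt(37)*u^2/(37*Abs(u)), assemble
  H = (EN − 2FM + GL) / (2(EG − F²)) = 3*sqrt(37)/(37*Abs(u)).
At (u, v) = (4, -pi/5): H = 3*sqrt(37)/148.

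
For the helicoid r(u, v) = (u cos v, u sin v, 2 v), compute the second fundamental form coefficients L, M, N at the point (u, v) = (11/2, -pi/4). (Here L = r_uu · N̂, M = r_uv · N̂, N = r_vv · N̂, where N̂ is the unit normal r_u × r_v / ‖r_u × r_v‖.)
L = 0;  M = -4*sqrt(137)/137;  N = 0

Compute the unit normal N̂(u, v) = (2*sin(v)/sqrt(u^2 + 4), -2*cos(v)/sqrt(u^2 + 4), u/sqrt(u^2 + 4)), and the second partials r_uu, r_uv, r_vv. Take dot products:
  L(u, v) = r_uu · N̂ = 0,
  M(u, v) = r_uv · N̂ = -2/sqrt(u^2 + 4),
  N(u, v) = r_vv · N̂ = 0.
Evaluating at (u, v) = (11/2, -pi/4):
  L = 0, M = -4*sqrt(137)/137, N = 0.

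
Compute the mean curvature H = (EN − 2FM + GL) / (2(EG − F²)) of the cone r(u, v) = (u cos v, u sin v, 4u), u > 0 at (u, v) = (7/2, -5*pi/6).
H = 4*sqrt(17)/119

With E = 17, F = 0, G = u^2, L = 0, M = 0, N = 4*sqrt(17)*u^2/(17*Abs(u)), assemble
  H = (EN − 2FM + GL) / (2(EG − F²)) = 2*sqrt(17)/(17*Abs(u)).
At (u, v) = (7/2, -5*pi/6): H = 4*sqrt(17)/119.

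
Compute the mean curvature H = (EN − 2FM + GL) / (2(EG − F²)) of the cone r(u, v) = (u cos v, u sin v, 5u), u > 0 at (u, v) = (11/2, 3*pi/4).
H = 5*sqrt(26)/286

With E = 26, F = 0, G = u^2, L = 0, M = 0, N = 5*sqrt(26)*u^2/(26*Abs(u)), assemble
  H = (EN − 2FM + GL) / (2(EG − F²)) = 5*sqrt(26)/(52*Abs(u)).
At (u, v) = (11/2, 3*pi/4): H = 5*sqrt(26)/286.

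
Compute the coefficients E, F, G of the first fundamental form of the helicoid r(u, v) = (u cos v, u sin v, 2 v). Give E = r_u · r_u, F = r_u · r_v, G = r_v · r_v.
E = 1;  F = 0;  G = u^2 + 4

Compute partials: r_u = (cos(v), sin(v), 0), r_v = (-u*sin(v), u*cos(v), 2). Then
  E = r_u · r_u = 1,
  F = r_u · r_v = 0,
  G = r_v · r_v = u^2 + 4.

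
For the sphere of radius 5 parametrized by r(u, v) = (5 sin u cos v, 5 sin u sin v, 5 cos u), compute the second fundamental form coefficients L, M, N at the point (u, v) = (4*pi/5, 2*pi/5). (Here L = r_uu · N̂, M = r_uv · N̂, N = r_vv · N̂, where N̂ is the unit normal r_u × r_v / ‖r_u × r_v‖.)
L = -5;  M = 0;  N = -25/8 + 5*sqrt(5)/8

Compute the unit normal N̂(u, v) = (sin(u)^2*cos(v)/Abs(sin(u)), sin(u)^2*sin(v)/Abs(sin(u)), sin(2*u)/(2*Abs(sin(u)))), and the second partials r_uu, r_uv, r_vv. Take dot products:
  L(u, v) = r_uu · N̂ = -5*sin(u)/Abs(sin(u)),
  M(u, v) = r_uv · N̂ = 0,
  N(u, v) = r_vv · N̂ = -5*sin(u)^3/Abs(sin(u)).
Evaluating at (u, v) = (4*pi/5, 2*pi/5):
  L = -5, M = 0, N = -25/8 + 5*sqrt(5)/8.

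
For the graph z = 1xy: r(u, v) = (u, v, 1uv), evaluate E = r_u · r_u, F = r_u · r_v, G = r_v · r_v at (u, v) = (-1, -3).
E = 10;  F = 3;  G = 2

Partials: r_u = (1, 0, v), r_v = (0, 1, u). As functions of (u, v):
  E = r_u · r_u = v^2 + 1,
  F = r_u · r_v = u*v,
  G = r_v · r_v = u^2 + 1.
Evaluating at (u, v) = (-1, -3): E = 10, F = 3, G = 2.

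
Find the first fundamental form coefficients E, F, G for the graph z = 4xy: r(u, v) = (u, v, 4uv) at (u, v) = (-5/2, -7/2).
E = 197;  F = 140;  G = 101

Partials: r_u = (1, 0, 4*v), r_v = (0, 1, 4*u). As functions of (u, v):
  E = r_u · r_u = 16*v^2 + 1,
  F = r_u · r_v = 16*u*v,
  G = r_v · r_v = 16*u^2 + 1.
Evaluating at (u, v) = (-5/2, -7/2): E = 197, F = 140, G = 101.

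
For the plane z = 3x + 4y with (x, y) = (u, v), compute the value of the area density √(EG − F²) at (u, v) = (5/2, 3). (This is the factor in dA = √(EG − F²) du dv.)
√(EG − F²)|_{(5/2, 3)} = sqrt(26)

E = 10, F = 12, G = 17, so EG − F² = 26. Taking the positive square root: √(EG − F²) = sqrt(26). At (u, v) = (5/2, 3): sqrt(26).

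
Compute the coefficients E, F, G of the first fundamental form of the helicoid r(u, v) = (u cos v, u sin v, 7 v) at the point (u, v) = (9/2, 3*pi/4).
E = 1;  F = 0;  G = 277/4

Partials: r_u = (cos(v), sin(v), 0), r_v = (-u*sin(v), u*cos(v), 7). As functions of (u, v):
  E = r_u · r_u = 1,
  F = r_u · r_v = 0,
  G = r_v · r_v = u^2 + 49.
Evaluating at (u, v) = (9/2, 3*pi/4): E = 1, F = 0, G = 277/4.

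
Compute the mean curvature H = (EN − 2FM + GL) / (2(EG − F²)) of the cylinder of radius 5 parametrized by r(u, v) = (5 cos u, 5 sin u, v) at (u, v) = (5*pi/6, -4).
H = -1/10

With E = 25, F = 0, G = 1, L = -5, M = 0, N = 0, assemble
  H = (EN − 2FM + GL) / (2(EG − F²)) = -1/10.
At (u, v) = (5*pi/6, -4): H = -1/10.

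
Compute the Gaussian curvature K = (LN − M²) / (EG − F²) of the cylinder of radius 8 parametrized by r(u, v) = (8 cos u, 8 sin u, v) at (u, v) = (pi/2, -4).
K = 0

Coefficients of the first fundamental form: E = 64, F = 0, G = 1.
Coefficients of the second fundamental form: L = -8, M = 0, N = 0.
Assemble K = (LN − M²)/(EG − F²) = 0. At (u, v) = (pi/2, -4): K = 0.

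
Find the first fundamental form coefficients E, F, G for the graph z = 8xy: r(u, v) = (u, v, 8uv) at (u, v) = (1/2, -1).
E = 65;  F = -32;  G = 17

Partials: r_u = (1, 0, 8*v), r_v = (0, 1, 8*u). As functions of (u, v):
  E = r_u · r_u = 64*v^2 + 1,
  F = r_u · r_v = 64*u*v,
  G = r_v · r_v = 64*u^2 + 1.
Evaluating at (u, v) = (1/2, -1): E = 65, F = -32, G = 17.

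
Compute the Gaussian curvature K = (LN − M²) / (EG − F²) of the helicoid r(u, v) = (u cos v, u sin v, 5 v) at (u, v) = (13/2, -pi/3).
K = -400/72361

Coefficients of the first fundamental form: E = 1, F = 0, G = u^2 + 25.
Coefficients of the second fundamental form: L = 0, M = -5/sqrt(u^2 + 25), N = 0.
Assemble K = (LN − M²)/(EG − F²) = -25/(u^2 + 25)^2. At (u, v) = (13/2, -pi/3): K = -400/72361.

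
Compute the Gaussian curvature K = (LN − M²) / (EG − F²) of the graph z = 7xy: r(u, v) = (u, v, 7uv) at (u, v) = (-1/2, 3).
K = -784/3301489

Coefficients of the first fundamental form: E = 49*v^2 + 1, F = 49*u*v, G = 49*u^2 + 1.
Coefficients of the second fundamental form: L = 0, M = 7/sqrt(49*u^2 + 49*v^2 + 1), N = 0.
Assemble K = (LN − M²)/(EG − F²) = -49/(2401*u^4 + 4802*u^2*v^2 + 98*u^2 + 2401*v^4 + 98*v^2 + 1). At (u, v) = (-1/2, 3): K = -784/3301489.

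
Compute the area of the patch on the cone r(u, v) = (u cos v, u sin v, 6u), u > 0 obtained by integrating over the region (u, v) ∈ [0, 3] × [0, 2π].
Area = 9*sqrt(37)*pi

Area = ∫∫ √(EG − F²) du dv with √(EG − F²) = sqrt(37)*Abs(u). Integrating over [0, 3] × [0, 2π] gives 9*sqrt(37)*pi.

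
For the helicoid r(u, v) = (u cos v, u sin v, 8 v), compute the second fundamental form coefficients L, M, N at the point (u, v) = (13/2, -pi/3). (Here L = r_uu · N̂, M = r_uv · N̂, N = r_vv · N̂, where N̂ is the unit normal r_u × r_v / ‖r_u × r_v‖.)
L = 0;  M = -16*sqrt(17)/85;  N = 0

Compute the unit normal N̂(u, v) = (8*sin(v)/sqrt(u^2 + 64), -8*cos(v)/sqrt(u^2 + 64), u/sqrt(u^2 + 64)), and the second partials r_uu, r_uv, r_vv. Take dot products:
  L(u, v) = r_uu · N̂ = 0,
  M(u, v) = r_uv · N̂ = -8/sqrt(u^2 + 64),
  N(u, v) = r_vv · N̂ = 0.
Evaluating at (u, v) = (13/2, -pi/3):
  L = 0, M = -16*sqrt(17)/85, N = 0.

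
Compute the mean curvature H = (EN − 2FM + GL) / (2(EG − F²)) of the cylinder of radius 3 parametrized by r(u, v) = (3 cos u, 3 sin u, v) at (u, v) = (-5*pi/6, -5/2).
H = -1/6

With E = 9, F = 0, G = 1, L = -3, M = 0, N = 0, assemble
  H = (EN − 2FM + GL) / (2(EG − F²)) = -1/6.
At (u, v) = (-5*pi/6, -5/2): H = -1/6.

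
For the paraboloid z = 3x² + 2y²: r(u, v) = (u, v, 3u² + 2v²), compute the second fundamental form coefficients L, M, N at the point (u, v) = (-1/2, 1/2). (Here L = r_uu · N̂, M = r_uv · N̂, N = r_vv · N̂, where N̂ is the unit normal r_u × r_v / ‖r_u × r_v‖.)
L = 3*sqrt(14)/7;  M = 0;  N = 2*sqrt(14)/7

Compute the unit normal N̂(u, v) = (-6*u/sqrt(36*u^2 + 16*v^2 + 1), -4*v/sqrt(36*u^2 + 16*v^2 + 1), 1/sqrt(36*u^2 + 16*v^2 + 1)), and the second partials r_uu, r_uv, r_vv. Take dot products:
  L(u, v) = r_uu · N̂ = 6/sqrt(36*u^2 + 16*v^2 + 1),
  M(u, v) = r_uv · N̂ = 0,
  N(u, v) = r_vv · N̂ = 4/sqrt(36*u^2 + 16*v^2 + 1).
Evaluating at (u, v) = (-1/2, 1/2):
  L = 3*sqrt(14)/7, M = 0, N = 2*sqrt(14)/7.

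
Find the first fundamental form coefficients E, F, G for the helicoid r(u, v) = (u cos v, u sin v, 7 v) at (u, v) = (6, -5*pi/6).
E = 1;  F = 0;  G = 85

Partials: r_u = (cos(v), sin(v), 0), r_v = (-u*sin(v), u*cos(v), 7). As functions of (u, v):
  E = r_u · r_u = 1,
  F = r_u · r_v = 0,
  G = r_v · r_v = u^2 + 49.
Evaluating at (u, v) = (6, -5*pi/6): E = 1, F = 0, G = 85.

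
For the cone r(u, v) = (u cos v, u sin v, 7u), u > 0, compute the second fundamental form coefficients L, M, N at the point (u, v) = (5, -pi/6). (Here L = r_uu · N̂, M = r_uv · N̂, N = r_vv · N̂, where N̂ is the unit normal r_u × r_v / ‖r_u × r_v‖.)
L = 0;  M = 0;  N = 7*sqrt(2)/2

Compute the unit normal N̂(u, v) = (-7*sqrt(2)*u*cos(v)/(10*Abs(u)), -7*sqrt(2)*u*sin(v)/(10*Abs(u)), sqrt(2)*u/(10*Abs(u))), and the second partials r_uu, r_uv, r_vv. Take dot products:
  L(u, v) = r_uu · N̂ = 0,
  M(u, v) = r_uv · N̂ = 0,
  N(u, v) = r_vv · N̂ = 7*sqrt(2)*u^2/(10*Abs(u)).
Evaluating at (u, v) = (5, -pi/6):
  L = 0, M = 0, N = 7*sqrt(2)/2.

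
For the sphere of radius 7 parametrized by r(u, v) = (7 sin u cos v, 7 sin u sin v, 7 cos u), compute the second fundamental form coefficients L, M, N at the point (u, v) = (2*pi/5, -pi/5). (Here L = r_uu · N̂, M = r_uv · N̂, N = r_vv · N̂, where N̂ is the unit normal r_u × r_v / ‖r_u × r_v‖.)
L = -7;  M = 0;  N = -35/8 - 7*sqrt(5)/8

Compute the unit normal N̂(u, v) = (sin(u)^2*cos(v)/Abs(sin(u)), sin(u)^2*sin(v)/Abs(sin(u)), sin(2*u)/(2*Abs(sin(u)))), and the second partials r_uu, r_uv, r_vv. Take dot products:
  L(u, v) = r_uu · N̂ = -7*sin(u)/Abs(sin(u)),
  M(u, v) = r_uv · N̂ = 0,
  N(u, v) = r_vv · N̂ = -7*sin(u)^3/Abs(sin(u)).
Evaluating at (u, v) = (2*pi/5, -pi/5):
  L = -7, M = 0, N = -35/8 - 7*sqrt(5)/8.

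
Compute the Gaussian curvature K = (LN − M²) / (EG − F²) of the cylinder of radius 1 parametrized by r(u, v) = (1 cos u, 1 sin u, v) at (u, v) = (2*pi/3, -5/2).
K = 0

Coefficients of the first fundamental form: E = 1, F = 0, G = 1.
Coefficients of the second fundamental form: L = -1, M = 0, N = 0.
Assemble K = (LN − M²)/(EG − F²) = 0. At (u, v) = (2*pi/3, -5/2): K = 0.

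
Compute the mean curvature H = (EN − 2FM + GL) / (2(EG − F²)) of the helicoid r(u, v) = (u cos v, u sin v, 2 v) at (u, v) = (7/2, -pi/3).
H = 0

With E = 1, F = 0, G = u^2 + 4, L = 0, M = -2/sqrt(u^2 + 4), N = 0, assemble
  H = (EN − 2FM + GL) / (2(EG − F²)) = 0.
At (u, v) = (7/2, -pi/3): H = 0.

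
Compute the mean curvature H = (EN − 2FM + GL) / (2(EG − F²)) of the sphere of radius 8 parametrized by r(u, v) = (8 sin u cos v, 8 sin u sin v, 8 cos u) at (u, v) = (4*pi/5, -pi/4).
H = -1/8

With E = 64, F = 0, G = 64*sin(u)^2, L = -8*sin(u)/Abs(sin(u)), M = 0, N = -8*sin(u)^3/Abs(sin(u)), assemble
  H = (EN − 2FM + GL) / (2(EG − F²)) = -sin(u)/(8*Abs(sin(u))).
At (u, v) = (4*pi/5, -pi/4): H = -1/8.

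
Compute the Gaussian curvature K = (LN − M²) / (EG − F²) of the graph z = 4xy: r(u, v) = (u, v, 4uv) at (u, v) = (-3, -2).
K = -16/43681

Coefficients of the first fundamental form: E = 16*v^2 + 1, F = 16*u*v, G = 16*u^2 + 1.
Coefficients of the second fundamental form: L = 0, M = 4/sqrt(16*u^2 + 16*v^2 + 1), N = 0.
Assemble K = (LN − M²)/(EG − F²) = -16/(256*u^4 + 512*u^2*v^2 + 32*u^2 + 256*v^4 + 32*v^2 + 1). At (u, v) = (-3, -2): K = -16/43681.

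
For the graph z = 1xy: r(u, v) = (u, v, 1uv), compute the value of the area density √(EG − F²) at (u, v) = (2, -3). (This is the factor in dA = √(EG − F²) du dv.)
√(EG − F²)|_{(2, -3)} = sqrt(14)

E = v^2 + 1, F = u*v, G = u^2 + 1, so EG − F² = u^2 + v^2 + 1. Taking the positive square root: √(EG − F²) = sqrt(u^2 + v^2 + 1). At (u, v) = (2, -3): sqrt(14).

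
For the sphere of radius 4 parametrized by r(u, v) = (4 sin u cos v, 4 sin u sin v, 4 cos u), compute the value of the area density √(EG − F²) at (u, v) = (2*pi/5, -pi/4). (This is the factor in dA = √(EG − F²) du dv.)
√(EG − F²)|_{(2*pi/5, -pi/4)} = 4*sqrt(2*sqrt(5) + 10)

E = 16, F = 0, G = 16*sin(u)^2, so EG − F² = 256*sin(u)^2. Taking the positive square root: √(EG − F²) = 16*Abs(sin(u)). At (u, v) = (2*pi/5, -pi/4): 4*sqrt(2*sqrt(5) + 10).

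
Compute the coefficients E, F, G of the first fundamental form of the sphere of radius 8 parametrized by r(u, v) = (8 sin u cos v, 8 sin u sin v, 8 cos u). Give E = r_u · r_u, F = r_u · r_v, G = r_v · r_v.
E = 64;  F = 0;  G = 64*sin(u)^2

Compute partials: r_u = (8*cos(u)*cos(v), 8*sin(v)*cos(u), -8*sin(u)), r_v = (-8*sin(u)*sin(v), 8*sin(u)*cos(v), 0). Then
  E = r_u · r_u = 64,
  F = r_u · r_v = 0,
  G = r_v · r_v = 64*sin(u)^2.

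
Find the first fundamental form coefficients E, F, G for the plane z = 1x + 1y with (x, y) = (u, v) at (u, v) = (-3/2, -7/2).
E = 2;  F = 1;  G = 2

Partials: r_u = (1, 0, 1), r_v = (0, 1, 1). As functions of (u, v):
  E = r_u · r_u = 2,
  F = r_u · r_v = 1,
  G = r_v · r_v = 2.
Evaluating at (u, v) = (-3/2, -7/2): E = 2, F = 1, G = 2.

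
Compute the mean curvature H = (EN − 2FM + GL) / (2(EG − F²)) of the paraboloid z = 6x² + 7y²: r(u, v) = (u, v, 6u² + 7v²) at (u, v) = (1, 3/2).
H = 3667*sqrt(586)/343396

With E = 144*u^2 + 1, F = 168*u*v, G = 196*v^2 + 1, L = 12/sqrt(144*u^2 + 196*v^2 + 1), M = 0, N = 14/sqrt(144*u^2 + 196*v^2 + 1), assemble
  H = (EN − 2FM + GL) / (2(EG − F²)) = (1008*u^2 + 1176*v^2 + 13)/(144*u^2 + 196*v^2 + 1)^(3/2).
At (u, v) = (1, 3/2): H = 3667*sqrt(586)/343396.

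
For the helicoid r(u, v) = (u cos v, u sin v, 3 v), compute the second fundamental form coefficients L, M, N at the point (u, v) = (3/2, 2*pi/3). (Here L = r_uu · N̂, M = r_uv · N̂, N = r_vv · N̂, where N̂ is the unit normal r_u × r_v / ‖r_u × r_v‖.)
L = 0;  M = -2*sqrt(5)/5;  N = 0

Compute the unit normal N̂(u, v) = (3*sin(v)/sqrt(u^2 + 9), -3*cos(v)/sqrt(u^2 + 9), u/sqrt(u^2 + 9)), and the second partials r_uu, r_uv, r_vv. Take dot products:
  L(u, v) = r_uu · N̂ = 0,
  M(u, v) = r_uv · N̂ = -3/sqrt(u^2 + 9),
  N(u, v) = r_vv · N̂ = 0.
Evaluating at (u, v) = (3/2, 2*pi/3):
  L = 0, M = -2*sqrt(5)/5, N = 0.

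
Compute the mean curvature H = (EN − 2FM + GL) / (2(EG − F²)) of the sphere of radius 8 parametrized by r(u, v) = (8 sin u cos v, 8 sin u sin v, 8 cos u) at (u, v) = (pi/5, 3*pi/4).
H = -1/8

With E = 64, F = 0, G = 64*sin(u)^2, L = -8*sin(u)/Abs(sin(u)), M = 0, N = -8*sin(u)^3/Abs(sin(u)), assemble
  H = (EN − 2FM + GL) / (2(EG − F²)) = -sin(u)/(8*Abs(sin(u))).
At (u, v) = (pi/5, 3*pi/4): H = -1/8.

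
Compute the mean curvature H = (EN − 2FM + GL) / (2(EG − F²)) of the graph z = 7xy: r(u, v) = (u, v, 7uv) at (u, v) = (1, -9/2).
H = 12348*sqrt(4169)/17380561

With E = 49*v^2 + 1, F = 49*u*v, G = 49*u^2 + 1, L = 0, M = 7/sqrt(49*u^2 + 49*v^2 + 1), N = 0, assemble
  H = (EN − 2FM + GL) / (2(EG − F²)) = -343*u*v/(49*u^2 + 49*v^2 + 1)^(3/2).
At (u, v) = (1, -9/2): H = 12348*sqrt(4169)/17380561.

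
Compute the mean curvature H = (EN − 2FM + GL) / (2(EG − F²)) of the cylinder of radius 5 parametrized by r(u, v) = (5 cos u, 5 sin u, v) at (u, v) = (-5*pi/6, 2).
H = -1/10

With E = 25, F = 0, G = 1, L = -5, M = 0, N = 0, assemble
  H = (EN − 2FM + GL) / (2(EG − F²)) = -1/10.
At (u, v) = (-5*pi/6, 2): H = -1/10.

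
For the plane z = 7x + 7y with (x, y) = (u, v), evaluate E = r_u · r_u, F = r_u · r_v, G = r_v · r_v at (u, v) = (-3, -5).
E = 50;  F = 49;  G = 50

Partials: r_u = (1, 0, 7), r_v = (0, 1, 7). As functions of (u, v):
  E = r_u · r_u = 50,
  F = r_u · r_v = 49,
  G = r_v · r_v = 50.
Evaluating at (u, v) = (-3, -5): E = 50, F = 49, G = 50.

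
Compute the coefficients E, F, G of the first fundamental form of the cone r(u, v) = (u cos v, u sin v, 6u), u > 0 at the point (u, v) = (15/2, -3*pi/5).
E = 37;  F = 0;  G = 225/4

Partials: r_u = (cos(v), sin(v), 6), r_v = (-u*sin(v), u*cos(v), 0). As functions of (u, v):
  E = r_u · r_u = 37,
  F = r_u · r_v = 0,
  G = r_v · r_v = u^2.
Evaluating at (u, v) = (15/2, -3*pi/5): E = 37, F = 0, G = 225/4.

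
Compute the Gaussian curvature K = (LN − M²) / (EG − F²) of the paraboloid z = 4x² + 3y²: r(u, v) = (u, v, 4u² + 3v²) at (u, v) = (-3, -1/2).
K = 12/85849

Coefficients of the first fundamental form: E = 64*u^2 + 1, F = 48*u*v, G = 36*v^2 + 1.
Coefficients of the second fundamental form: L = 8/sqrt(64*u^2 + 36*v^2 + 1), M = 0, N = 6/sqrt(64*u^2 + 36*v^2 + 1).
Assemble K = (LN − M²)/(EG − F²) = 48/(4096*u^4 + 4608*u^2*v^2 + 128*u^2 + 1296*v^4 + 72*v^2 + 1). At (u, v) = (-3, -1/2): K = 12/85849.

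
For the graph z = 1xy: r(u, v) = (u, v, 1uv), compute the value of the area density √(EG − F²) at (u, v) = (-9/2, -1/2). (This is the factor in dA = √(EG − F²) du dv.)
√(EG − F²)|_{(-9/2, -1/2)} = sqrt(86)/2

E = v^2 + 1, F = u*v, G = u^2 + 1, so EG − F² = u^2 + v^2 + 1. Taking the positive square root: √(EG − F²) = sqrt(u^2 + v^2 + 1). At (u, v) = (-9/2, -1/2): sqrt(86)/2.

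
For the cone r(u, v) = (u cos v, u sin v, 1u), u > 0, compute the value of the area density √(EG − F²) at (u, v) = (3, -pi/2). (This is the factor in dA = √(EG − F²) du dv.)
√(EG − F²)|_{(3, -pi/2)} = 3*sqrt(2)

E = 2, F = 0, G = u^2, so EG − F² = 2*u^2. Taking the positive square root: √(EG − F²) = sqrt(2)*Abs(u). At (u, v) = (3, -pi/2): 3*sqrt(2).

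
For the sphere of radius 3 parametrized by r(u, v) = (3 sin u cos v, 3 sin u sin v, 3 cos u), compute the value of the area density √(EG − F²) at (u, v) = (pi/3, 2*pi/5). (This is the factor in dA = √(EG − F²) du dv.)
√(EG − F²)|_{(pi/3, 2*pi/5)} = 9*sqrt(3)/2

E = 9, F = 0, G = 9*sin(u)^2, so EG − F² = 81*sin(u)^2. Taking the positive square root: √(EG − F²) = 9*Abs(sin(u)). At (u, v) = (pi/3, 2*pi/5): 9*sqrt(3)/2.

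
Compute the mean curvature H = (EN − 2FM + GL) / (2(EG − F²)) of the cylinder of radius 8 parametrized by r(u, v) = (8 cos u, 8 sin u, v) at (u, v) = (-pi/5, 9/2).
H = -1/16

With E = 64, F = 0, G = 1, L = -8, M = 0, N = 0, assemble
  H = (EN − 2FM + GL) / (2(EG − F²)) = -1/16.
At (u, v) = (-pi/5, 9/2): H = -1/16.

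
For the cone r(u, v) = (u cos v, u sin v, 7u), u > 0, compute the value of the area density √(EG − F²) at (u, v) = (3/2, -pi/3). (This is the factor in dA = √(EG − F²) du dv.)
√(EG − F²)|_{(3/2, -pi/3)} = 15*sqrt(2)/2

E = 50, F = 0, G = u^2, so EG − F² = 50*u^2. Taking the positive square root: √(EG − F²) = 5*sqrt(2)*Abs(u). At (u, v) = (3/2, -pi/3): 15*sqrt(2)/2.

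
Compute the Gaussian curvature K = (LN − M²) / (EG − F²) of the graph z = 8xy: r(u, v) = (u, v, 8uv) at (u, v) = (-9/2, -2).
K = -64/2411809

Coefficients of the first fundamental form: E = 64*v^2 + 1, F = 64*u*v, G = 64*u^2 + 1.
Coefficients of the second fundamental form: L = 0, M = 8/sqrt(64*u^2 + 64*v^2 + 1), N = 0.
Assemble K = (LN − M²)/(EG − F²) = -64/(4096*u^4 + 8192*u^2*v^2 + 128*u^2 + 4096*v^4 + 128*v^2 + 1). At (u, v) = (-9/2, -2): K = -64/2411809.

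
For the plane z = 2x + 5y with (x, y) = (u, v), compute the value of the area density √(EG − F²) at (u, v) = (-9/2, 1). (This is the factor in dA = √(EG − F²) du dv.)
√(EG − F²)|_{(-9/2, 1)} = sqrt(30)

E = 5, F = 10, G = 26, so EG − F² = 30. Taking the positive square root: √(EG − F²) = sqrt(30). At (u, v) = (-9/2, 1): sqrt(30).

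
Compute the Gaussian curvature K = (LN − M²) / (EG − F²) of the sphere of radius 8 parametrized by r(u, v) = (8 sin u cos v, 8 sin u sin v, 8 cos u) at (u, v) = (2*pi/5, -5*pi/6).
K = 1/64

Coefficients of the first fundamental form: E = 64, F = 0, G = 64*sin(u)^2.
Coefficients of the second fundamental form: L = -8*sin(u)/Abs(sin(u)), M = 0, N = -8*sin(u)^3/Abs(sin(u)).
Assemble K = (LN − M²)/(EG − F²) = 1/64. At (u, v) = (2*pi/5, -5*pi/6): K = 1/64.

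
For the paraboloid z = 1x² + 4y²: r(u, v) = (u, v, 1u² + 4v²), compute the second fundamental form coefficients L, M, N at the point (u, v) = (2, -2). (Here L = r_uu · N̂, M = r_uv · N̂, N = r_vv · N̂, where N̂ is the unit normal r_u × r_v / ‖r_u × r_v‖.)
L = 2*sqrt(273)/273;  M = 0;  N = 8*sqrt(273)/273

Compute the unit normal N̂(u, v) = (-2*u/sqrt(4*u^2 + 64*v^2 + 1), -8*v/sqrt(4*u^2 + 64*v^2 + 1), 1/sqrt(4*u^2 + 64*v^2 + 1)), and the second partials r_uu, r_uv, r_vv. Take dot products:
  L(u, v) = r_uu · N̂ = 2/sqrt(4*u^2 + 64*v^2 + 1),
  M(u, v) = r_uv · N̂ = 0,
  N(u, v) = r_vv · N̂ = 8/sqrt(4*u^2 + 64*v^2 + 1).
Evaluating at (u, v) = (2, -2):
  L = 2*sqrt(273)/273, M = 0, N = 8*sqrt(273)/273.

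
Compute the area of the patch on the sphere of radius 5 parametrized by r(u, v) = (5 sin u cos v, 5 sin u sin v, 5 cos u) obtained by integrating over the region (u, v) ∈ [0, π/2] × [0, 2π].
Area = 50*pi

Area = ∫∫ √(EG − F²) du dv with √(EG − F²) = 25*Abs(sin(u)). Integrating over [0, π/2] × [0, 2π] gives 50*pi.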